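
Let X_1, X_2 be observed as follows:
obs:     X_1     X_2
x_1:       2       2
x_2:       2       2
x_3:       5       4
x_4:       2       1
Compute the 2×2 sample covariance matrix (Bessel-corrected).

Step 1 — column means:
  mean(X_1) = (2 + 2 + 5 + 2) / 4 = 11/4 = 2.75
  mean(X_2) = (2 + 2 + 4 + 1) / 4 = 9/4 = 2.25

Step 2 — sample covariance S[i,j] = (1/(n-1)) · Σ_k (x_{k,i} - mean_i) · (x_{k,j} - mean_j), with n-1 = 3.
  S[X_1,X_1] = ((-0.75)·(-0.75) + (-0.75)·(-0.75) + (2.25)·(2.25) + (-0.75)·(-0.75)) / 3 = 6.75/3 = 2.25
  S[X_1,X_2] = ((-0.75)·(-0.25) + (-0.75)·(-0.25) + (2.25)·(1.75) + (-0.75)·(-1.25)) / 3 = 5.25/3 = 1.75
  S[X_2,X_2] = ((-0.25)·(-0.25) + (-0.25)·(-0.25) + (1.75)·(1.75) + (-1.25)·(-1.25)) / 3 = 4.75/3 = 1.5833

S is symmetric (S[j,i] = S[i,j]). Assembling:

S = [[2.25, 1.75],
 [1.75, 1.5833]]


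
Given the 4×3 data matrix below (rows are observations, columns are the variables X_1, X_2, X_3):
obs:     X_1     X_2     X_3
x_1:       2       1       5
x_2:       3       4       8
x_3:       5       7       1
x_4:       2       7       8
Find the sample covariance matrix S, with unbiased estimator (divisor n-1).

Step 1 — column means:
  mean(X_1) = (2 + 3 + 5 + 2) / 4 = 12/4 = 3
  mean(X_2) = (1 + 4 + 7 + 7) / 4 = 19/4 = 4.75
  mean(X_3) = (5 + 8 + 1 + 8) / 4 = 22/4 = 5.5

Step 2 — sample covariance S[i,j] = (1/(n-1)) · Σ_k (x_{k,i} - mean_i) · (x_{k,j} - mean_j), with n-1 = 3.
  S[X_1,X_1] = ((-1)·(-1) + (0)·(0) + (2)·(2) + (-1)·(-1)) / 3 = 6/3 = 2
  S[X_1,X_2] = ((-1)·(-3.75) + (0)·(-0.75) + (2)·(2.25) + (-1)·(2.25)) / 3 = 6/3 = 2
  S[X_1,X_3] = ((-1)·(-0.5) + (0)·(2.5) + (2)·(-4.5) + (-1)·(2.5)) / 3 = -11/3 = -3.6667
  S[X_2,X_2] = ((-3.75)·(-3.75) + (-0.75)·(-0.75) + (2.25)·(2.25) + (2.25)·(2.25)) / 3 = 24.75/3 = 8.25
  S[X_2,X_3] = ((-3.75)·(-0.5) + (-0.75)·(2.5) + (2.25)·(-4.5) + (2.25)·(2.5)) / 3 = -4.5/3 = -1.5
  S[X_3,X_3] = ((-0.5)·(-0.5) + (2.5)·(2.5) + (-4.5)·(-4.5) + (2.5)·(2.5)) / 3 = 33/3 = 11

S is symmetric (S[j,i] = S[i,j]). Assembling:

S = [[2, 2, -3.6667],
 [2, 8.25, -1.5],
 [-3.6667, -1.5, 11]]


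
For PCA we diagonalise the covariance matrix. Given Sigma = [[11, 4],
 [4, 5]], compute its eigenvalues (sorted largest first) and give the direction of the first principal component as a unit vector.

Step 1 — characteristic polynomial of 2×2 Sigma:
  det(Sigma - λI) = λ² - trace · λ + det = 0.
  trace = 11 + 5 = 16, det = 11·5 - (4)² = 39.
Step 2 — discriminant:
  Δ = trace² - 4·det = 256 - 156 = 100.
Step 3 — eigenvalues:
  λ = (trace ± √Δ)/2 = (16 ± 10)/2,
  λ_1 = 13,  λ_2 = 3.

Step 4 — unit eigenvector for λ_1: solve (Sigma - λ_1 I)v = 0. First row:
  (11 - 13)·v_x + (4)·v_y = 0, i.e. (-2)·v_x + (4)·v_y = 0,
  so v ∝ (b, λ_1 - a) = (4, 2) = u.
  ||u|| = √((4)² + (2)²) = √(20) ≈ 4.4721,
  v_1 = u/||u|| ≈ (0.8944, 0.4472) (||v_1|| = 1).

λ_1 = 13,  λ_2 = 3;  v_1 ≈ (0.8944, 0.4472)


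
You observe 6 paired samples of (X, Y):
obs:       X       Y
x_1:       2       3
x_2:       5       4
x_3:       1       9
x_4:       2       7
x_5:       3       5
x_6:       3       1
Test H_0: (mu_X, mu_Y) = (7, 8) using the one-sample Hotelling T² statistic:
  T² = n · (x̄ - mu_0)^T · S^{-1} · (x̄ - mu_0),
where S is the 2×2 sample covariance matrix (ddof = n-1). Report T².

Step 1 — sample mean vector:
  mean(X) = (2 + 5 + 1 + 2 + 3 + 3) / 6 = 16/6 = 2.6667
  mean(Y) = (3 + 4 + 9 + 7 + 5 + 1) / 6 = 29/6 = 4.8333
  x̄ = (2.6667, 4.8333),  deviation x̄ - mu_0 = (2.6667, 4.8333) - (7, 8) = (-4.3333, -3.1667).

Step 2 — sample covariance matrix, S[i,j] = (1/(n-1)) · Σ_k (x_{k,i} - mean_i) · (x_{k,j} - mean_j), divisor n-1 = 5:
  S[X,X] = ((-0.6667)·(-0.6667) + (2.3333)·(2.3333) + (-1.6667)·(-1.6667) + (-0.6667)·(-0.6667) + (0.3333)·(0.3333) + (0.3333)·(0.3333)) / 5 = 9.3333/5 = 1.8667
  S[X,Y] = ((-0.6667)·(-1.8333) + (2.3333)·(-0.8333) + (-1.6667)·(4.1667) + (-0.6667)·(2.1667) + (0.3333)·(0.1667) + (0.3333)·(-3.8333)) / 5 = -10.3333/5 = -2.0667
  S[Y,Y] = ((-1.8333)·(-1.8333) + (-0.8333)·(-0.8333) + (4.1667)·(4.1667) + (2.1667)·(2.1667) + (0.1667)·(0.1667) + (-3.8333)·(-3.8333)) / 5 = 40.8333/5 = 8.1667
  S = [[1.8667, -2.0667],
 [-2.0667, 8.1667]].

Step 3 — invert S. det(S) = 1.8667·8.1667 - (-2.0667)² = 10.9733.
  S^{-1} = (1/det) · [[d, -b], [-b, a]] = [[0.7442, 0.1883],
 [0.1883, 0.1701]].

Step 4 — quadratic form (x̄ - mu_0)^T · S^{-1} · (x̄ - mu_0):
  S^{-1} · (x̄ - mu_0) = (-3.8214, -1.3548),
  (x̄ - mu_0)^T · [...] = (-4.3333)·(-3.8214) + (-3.1667)·(-1.3548) = 20.8495.

Step 5 — scale by n: T² = 6 · 20.8495 = 125.0972.

T² ≈ 125.0972


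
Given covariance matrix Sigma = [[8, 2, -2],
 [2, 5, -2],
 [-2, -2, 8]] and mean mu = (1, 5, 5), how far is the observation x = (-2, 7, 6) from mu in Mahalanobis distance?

Step 1 — centre the observation: (x - mu) = (-3, 2, 1).

Step 2 — invert Sigma (cofactor / det for 3×3, or solve directly):
  Sigma^{-1} = [[0.1429, -0.0476, 0.0238],
 [-0.0476, 0.2381, 0.0476],
 [0.0238, 0.0476, 0.1429]].

Step 3 — form the quadratic (x - mu)^T · Sigma^{-1} · (x - mu):
  Sigma^{-1} · (x - mu) = (-0.5, 0.6667, 0.1667).
  (x - mu)^T · [Sigma^{-1} · (x - mu)] = (-3)·(-0.5) + (2)·(0.6667) + (1)·(0.1667) = 3.

Step 4 — take square root: d = √(3) ≈ 1.7321.

d(x, mu) = √(3) ≈ 1.7321


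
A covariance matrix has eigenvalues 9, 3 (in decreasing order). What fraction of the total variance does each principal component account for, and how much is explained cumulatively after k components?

Step 1 — total variance = trace(Sigma) = Σ λ_i = 9 + 3 = 12.

Step 2 — fraction explained by component i = λ_i / Σ λ:
  PC1: 9/12 = 0.75
  PC2: 3/12 = 0.25

Step 3 — cumulative fraction after k components = (λ_1 + ... + λ_k) / Σ λ:
  k = 1: 9/12 = 0.75
  k = 2: (9 + 3)/12 = 12/12 = 1

Summary (fraction, with percent):

explained: PC1 0.75 (75%), PC2 0.25 (25%);  cumulative: 0.75, 1


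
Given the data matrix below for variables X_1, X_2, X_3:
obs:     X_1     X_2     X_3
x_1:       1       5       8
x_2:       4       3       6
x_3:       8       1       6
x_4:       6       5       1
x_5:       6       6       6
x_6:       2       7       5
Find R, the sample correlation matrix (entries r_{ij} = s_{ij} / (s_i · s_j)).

Step 1 — column means:
  mean(X_1) = (1 + 4 + 8 + 6 + 6 + 2) / 6 = 27/6 = 4.5
  mean(X_2) = (5 + 3 + 1 + 5 + 6 + 7) / 6 = 27/6 = 4.5
  mean(X_3) = (8 + 6 + 6 + 1 + 6 + 5) / 6 = 32/6 = 5.3333

Step 2 — sample variances and covariances s[i,j] = (1/(n-1)) · Σ_k (x_{k,i} - mean_i) · (x_{k,j} - mean_j), with n-1 = 5:
  s[X_1,X_1] = ((-3.5)·(-3.5) + (-0.5)·(-0.5) + (3.5)·(3.5) + (1.5)·(1.5) + (1.5)·(1.5) + (-2.5)·(-2.5)) / 5 = 35.5/5 = 7.1
  s[X_1,X_2] = ((-3.5)·(0.5) + (-0.5)·(-1.5) + (3.5)·(-3.5) + (1.5)·(0.5) + (1.5)·(1.5) + (-2.5)·(2.5)) / 5 = -16.5/5 = -3.3
  s[X_1,X_3] = ((-3.5)·(2.6667) + (-0.5)·(0.6667) + (3.5)·(0.6667) + (1.5)·(-4.3333) + (1.5)·(0.6667) + (-2.5)·(-0.3333)) / 5 = -12/5 = -2.4
  s[X_2,X_2] = ((0.5)·(0.5) + (-1.5)·(-1.5) + (-3.5)·(-3.5) + (0.5)·(0.5) + (1.5)·(1.5) + (2.5)·(2.5)) / 5 = 23.5/5 = 4.7
  s[X_2,X_3] = ((0.5)·(2.6667) + (-1.5)·(0.6667) + (-3.5)·(0.6667) + (0.5)·(-4.3333) + (1.5)·(0.6667) + (2.5)·(-0.3333)) / 5 = -4/5 = -0.8
  s[X_3,X_3] = ((2.6667)·(2.6667) + (0.6667)·(0.6667) + (0.6667)·(0.6667) + (-4.3333)·(-4.3333) + (0.6667)·(0.6667) + (-0.3333)·(-0.3333)) / 5 = 27.3333/5 = 5.4667
  Sample standard deviations s_i = √(s[i,i]):
  s(X_1) = √(7.1) = 2.6646
  s(X_2) = √(4.7) = 2.1679
  s(X_3) = √(5.4667) = 2.3381

Step 3 — r_{ij} = s_{ij} / (s_i · s_j):
  r[X_1,X_1] = 1 (diagonal).
  r[X_1,X_2] = -3.3 / (2.6646 · 2.1679) = -3.3 / 5.7767 = -0.5713
  r[X_1,X_3] = -2.4 / (2.6646 · 2.3381) = -2.4 / 6.23 = -0.3852
  r[X_2,X_2] = 1 (diagonal).
  r[X_2,X_3] = -0.8 / (2.1679 · 2.3381) = -0.8 / 5.0689 = -0.1578
  r[X_3,X_3] = 1 (diagonal).

R is symmetric with unit diagonal. Assembling:

R = [[1, -0.5713, -0.3852],
 [-0.5713, 1, -0.1578],
 [-0.3852, -0.1578, 1]]


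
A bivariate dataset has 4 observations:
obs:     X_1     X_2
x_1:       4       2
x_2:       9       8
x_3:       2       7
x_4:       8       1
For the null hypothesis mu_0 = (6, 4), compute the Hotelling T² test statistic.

Step 1 — sample mean vector:
  mean(X_1) = (4 + 9 + 2 + 8) / 4 = 23/4 = 5.75
  mean(X_2) = (2 + 8 + 7 + 1) / 4 = 18/4 = 4.5
  x̄ = (5.75, 4.5),  deviation x̄ - mu_0 = (5.75, 4.5) - (6, 4) = (-0.25, 0.5).

Step 2 — sample covariance matrix, S[i,j] = (1/(n-1)) · Σ_k (x_{k,i} - mean_i) · (x_{k,j} - mean_j), divisor n-1 = 3:
  S[X_1,X_1] = ((-1.75)·(-1.75) + (3.25)·(3.25) + (-3.75)·(-3.75) + (2.25)·(2.25)) / 3 = 32.75/3 = 10.9167
  S[X_1,X_2] = ((-1.75)·(-2.5) + (3.25)·(3.5) + (-3.75)·(2.5) + (2.25)·(-3.5)) / 3 = -1.5/3 = -0.5
  S[X_2,X_2] = ((-2.5)·(-2.5) + (3.5)·(3.5) + (2.5)·(2.5) + (-3.5)·(-3.5)) / 3 = 37/3 = 12.3333
  S = [[10.9167, -0.5],
 [-0.5, 12.3333]].

Step 3 — invert S. det(S) = 10.9167·12.3333 - (-0.5)² = 134.3889.
  S^{-1} = (1/det) · [[d, -b], [-b, a]] = [[0.0918, 0.0037],
 [0.0037, 0.0812]].

Step 4 — quadratic form (x̄ - mu_0)^T · S^{-1} · (x̄ - mu_0):
  S^{-1} · (x̄ - mu_0) = (-0.0211, 0.0397),
  (x̄ - mu_0)^T · [...] = (-0.25)·(-0.0211) + (0.5)·(0.0397) = 0.0251.

Step 5 — scale by n: T² = 4 · 0.0251 = 0.1005.

T² ≈ 0.1005


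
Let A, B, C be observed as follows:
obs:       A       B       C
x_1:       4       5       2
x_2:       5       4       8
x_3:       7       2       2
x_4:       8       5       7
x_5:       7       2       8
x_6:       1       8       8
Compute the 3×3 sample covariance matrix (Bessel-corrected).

Step 1 — column means:
  mean(A) = (4 + 5 + 7 + 8 + 7 + 1) / 6 = 32/6 = 5.3333
  mean(B) = (5 + 4 + 2 + 5 + 2 + 8) / 6 = 26/6 = 4.3333
  mean(C) = (2 + 8 + 2 + 7 + 8 + 8) / 6 = 35/6 = 5.8333

Step 2 — sample covariance S[i,j] = (1/(n-1)) · Σ_k (x_{k,i} - mean_i) · (x_{k,j} - mean_j), with n-1 = 5.
  S[A,A] = ((-1.3333)·(-1.3333) + (-0.3333)·(-0.3333) + (1.6667)·(1.6667) + (2.6667)·(2.6667) + (1.6667)·(1.6667) + (-4.3333)·(-4.3333)) / 5 = 33.3333/5 = 6.6667
  S[A,B] = ((-1.3333)·(0.6667) + (-0.3333)·(-0.3333) + (1.6667)·(-2.3333) + (2.6667)·(0.6667) + (1.6667)·(-2.3333) + (-4.3333)·(3.6667)) / 5 = -22.6667/5 = -4.5333
  S[A,C] = ((-1.3333)·(-3.8333) + (-0.3333)·(2.1667) + (1.6667)·(-3.8333) + (2.6667)·(1.1667) + (1.6667)·(2.1667) + (-4.3333)·(2.1667)) / 5 = -4.6667/5 = -0.9333
  S[B,B] = ((0.6667)·(0.6667) + (-0.3333)·(-0.3333) + (-2.3333)·(-2.3333) + (0.6667)·(0.6667) + (-2.3333)·(-2.3333) + (3.6667)·(3.6667)) / 5 = 25.3333/5 = 5.0667
  S[B,C] = ((0.6667)·(-3.8333) + (-0.3333)·(2.1667) + (-2.3333)·(-3.8333) + (0.6667)·(1.1667) + (-2.3333)·(2.1667) + (3.6667)·(2.1667)) / 5 = 9.3333/5 = 1.8667
  S[C,C] = ((-3.8333)·(-3.8333) + (2.1667)·(2.1667) + (-3.8333)·(-3.8333) + (1.1667)·(1.1667) + (2.1667)·(2.1667) + (2.1667)·(2.1667)) / 5 = 44.8333/5 = 8.9667

S is symmetric (S[j,i] = S[i,j]). Assembling:

S = [[6.6667, -4.5333, -0.9333],
 [-4.5333, 5.0667, 1.8667],
 [-0.9333, 1.8667, 8.9667]]


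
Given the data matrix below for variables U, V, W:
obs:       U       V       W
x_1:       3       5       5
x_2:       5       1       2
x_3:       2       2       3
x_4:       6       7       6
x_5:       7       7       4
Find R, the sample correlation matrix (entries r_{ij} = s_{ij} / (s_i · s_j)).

Step 1 — column means:
  mean(U) = (3 + 5 + 2 + 6 + 7) / 5 = 23/5 = 4.6
  mean(V) = (5 + 1 + 2 + 7 + 7) / 5 = 22/5 = 4.4
  mean(W) = (5 + 2 + 3 + 6 + 4) / 5 = 20/5 = 4

Step 2 — sample variances and covariances s[i,j] = (1/(n-1)) · Σ_k (x_{k,i} - mean_i) · (x_{k,j} - mean_j), with n-1 = 4:
  s[U,U] = ((-1.6)·(-1.6) + (0.4)·(0.4) + (-2.6)·(-2.6) + (1.4)·(1.4) + (2.4)·(2.4)) / 4 = 17.2/4 = 4.3
  s[U,V] = ((-1.6)·(0.6) + (0.4)·(-3.4) + (-2.6)·(-2.4) + (1.4)·(2.6) + (2.4)·(2.6)) / 4 = 13.8/4 = 3.45
  s[U,W] = ((-1.6)·(1) + (0.4)·(-2) + (-2.6)·(-1) + (1.4)·(2) + (2.4)·(0)) / 4 = 3/4 = 0.75
  s[V,V] = ((0.6)·(0.6) + (-3.4)·(-3.4) + (-2.4)·(-2.4) + (2.6)·(2.6) + (2.6)·(2.6)) / 4 = 31.2/4 = 7.8
  s[V,W] = ((0.6)·(1) + (-3.4)·(-2) + (-2.4)·(-1) + (2.6)·(2) + (2.6)·(0)) / 4 = 15/4 = 3.75
  s[W,W] = ((1)·(1) + (-2)·(-2) + (-1)·(-1) + (2)·(2) + (0)·(0)) / 4 = 10/4 = 2.5
  Sample standard deviations s_i = √(s[i,i]):
  s(U) = √(4.3) = 2.0736
  s(V) = √(7.8) = 2.7928
  s(W) = √(2.5) = 1.5811

Step 3 — r_{ij} = s_{ij} / (s_i · s_j):
  r[U,U] = 1 (diagonal).
  r[U,V] = 3.45 / (2.0736 · 2.7928) = 3.45 / 5.7914 = 0.5957
  r[U,W] = 0.75 / (2.0736 · 1.5811) = 0.75 / 3.2787 = 0.2287
  r[V,V] = 1 (diagonal).
  r[V,W] = 3.75 / (2.7928 · 1.5811) = 3.75 / 4.4159 = 0.8492
  r[W,W] = 1 (diagonal).

R is symmetric with unit diagonal. Assembling:

R = [[1, 0.5957, 0.2287],
 [0.5957, 1, 0.8492],
 [0.2287, 0.8492, 1]]


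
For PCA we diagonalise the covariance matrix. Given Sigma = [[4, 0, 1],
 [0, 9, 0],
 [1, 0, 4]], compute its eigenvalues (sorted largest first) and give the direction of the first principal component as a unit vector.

Step 1 — characteristic polynomial p(λ) = det(λI - Sigma) = λ³ - tr·λ² + c_1·λ - det, where tr = trace, c_1 = sum of the principal 2×2 minors, det = det(Sigma):
  tr = 4 + 9 + 4 = 17,
  c_1 = (4·9 - (0)²) + (4·4 - (1)²) + (9·4 - (0)²) = 36 + 15 + 36 = 87,
  det = 4·(9·4 - (0)²) - (0)·((0)·4 - (0)·(1)) + (1)·((0)·(0) - 9·(1)) = 4·(36) - (0)·(0) + (1)·(-9) = 135.
  So p(λ) = λ³ - 17λ² + 87λ - 135.
Step 2 — look for an integer root (rational root theorem: any rational root is an integer divisor of 135). Testing λ = 3:
  p(3) = 27 - 153 + 261 - 135 = 0  ✓
  Dividing out (λ - 3): p(λ) = (λ - 3)(λ² - 14λ + 45).
Step 3 — remaining eigenvalues from the quadratic λ² - 14λ + 45 = 0:
  Δ = 14² - 4·45 = 196 - 180 = 16,  λ = (14 ± √16)/2 = (14 ± 4)/2 = 9 or 5.
  Sorted: λ_1 = 9,  λ_2 = 5,  λ_3 = 3  (check: sum = 17 = tr ✓).

Step 4 — unit eigenvector for λ_1 = 9: v spans the null space of (Sigma - λ_1 I), whose rows are
  r_1 = (-5, 0, 1),  r_2 = (0, 0, 0),  r_3 = (1, 0, -5).
  v is orthogonal to every row, so take v ∝ r_1 × r_3 = ((0)·(-5) - (1)·(0), (1)·(1) - (-5)·(-5), (-5)·(0) - (0)·(1)) = (0, -24, 0).
  Rescale (divide by 24; multiply by -1 so the first nonzero entry is positive): u = (0, 1, 0).
  ||u|| = √((0)² + (1)² + (0)²) = √(1) = 1,  v_1 = u/||u|| ≈ (0, 1, 0) (||v_1|| = 1).

λ_1 = 9,  λ_2 = 5,  λ_3 = 3;  v_1 ≈ (0, 1, 0)


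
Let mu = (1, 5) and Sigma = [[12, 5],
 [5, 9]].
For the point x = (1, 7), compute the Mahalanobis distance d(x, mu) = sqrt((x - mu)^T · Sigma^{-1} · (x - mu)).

Step 1 — centre the observation: (x - mu) = (0, 2).

Step 2 — invert Sigma. det(Sigma) = 12·9 - (5)² = 83.
  Sigma^{-1} = (1/det) · [[d, -b], [-b, a]] = [[0.1084, -0.0602],
 [-0.0602, 0.1446]].

Step 3 — form the quadratic (x - mu)^T · Sigma^{-1} · (x - mu):
  Sigma^{-1} · (x - mu) = (-0.1205, 0.2892).
  (x - mu)^T · [Sigma^{-1} · (x - mu)] = (0)·(-0.1205) + (2)·(0.2892) = 0.5783.

Step 4 — take square root: d = √(0.5783) ≈ 0.7605.

d(x, mu) = √(0.5783) ≈ 0.7605


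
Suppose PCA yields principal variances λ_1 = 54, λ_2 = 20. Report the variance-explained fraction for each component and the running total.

Step 1 — total variance = trace(Sigma) = Σ λ_i = 54 + 20 = 74.

Step 2 — fraction explained by component i = λ_i / Σ λ:
  PC1: 54/74 = 0.7297
  PC2: 20/74 = 0.2703

Step 3 — cumulative fraction after k components = (λ_1 + ... + λ_k) / Σ λ:
  k = 1: 54/74 = 0.7297
  k = 2: (54 + 20)/74 = 74/74 = 1

Summary (fraction, with percent):

explained: PC1 0.7297 (72.97%), PC2 0.2703 (27.03%);  cumulative: 0.7297, 1


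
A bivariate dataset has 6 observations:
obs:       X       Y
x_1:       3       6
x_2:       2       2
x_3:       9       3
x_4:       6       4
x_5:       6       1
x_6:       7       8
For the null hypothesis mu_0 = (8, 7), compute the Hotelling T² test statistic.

Step 1 — sample mean vector:
  mean(X) = (3 + 2 + 9 + 6 + 6 + 7) / 6 = 33/6 = 5.5
  mean(Y) = (6 + 2 + 3 + 4 + 1 + 8) / 6 = 24/6 = 4
  x̄ = (5.5, 4),  deviation x̄ - mu_0 = (5.5, 4) - (8, 7) = (-2.5, -3).

Step 2 — sample covariance matrix, S[i,j] = (1/(n-1)) · Σ_k (x_{k,i} - mean_i) · (x_{k,j} - mean_j), divisor n-1 = 5:
  S[X,X] = ((-2.5)·(-2.5) + (-3.5)·(-3.5) + (3.5)·(3.5) + (0.5)·(0.5) + (0.5)·(0.5) + (1.5)·(1.5)) / 5 = 33.5/5 = 6.7
  S[X,Y] = ((-2.5)·(2) + (-3.5)·(-2) + (3.5)·(-1) + (0.5)·(0) + (0.5)·(-3) + (1.5)·(4)) / 5 = 3/5 = 0.6
  S[Y,Y] = ((2)·(2) + (-2)·(-2) + (-1)·(-1) + (0)·(0) + (-3)·(-3) + (4)·(4)) / 5 = 34/5 = 6.8
  S = [[6.7, 0.6],
 [0.6, 6.8]].

Step 3 — invert S. det(S) = 6.7·6.8 - (0.6)² = 45.2.
  S^{-1} = (1/det) · [[d, -b], [-b, a]] = [[0.1504, -0.0133],
 [-0.0133, 0.1482]].

Step 4 — quadratic form (x̄ - mu_0)^T · S^{-1} · (x̄ - mu_0):
  S^{-1} · (x̄ - mu_0) = (-0.3363, -0.4115),
  (x̄ - mu_0)^T · [...] = (-2.5)·(-0.3363) + (-3)·(-0.4115) = 2.0752.

Step 5 — scale by n: T² = 6 · 2.0752 = 12.4513.

T² ≈ 12.4513


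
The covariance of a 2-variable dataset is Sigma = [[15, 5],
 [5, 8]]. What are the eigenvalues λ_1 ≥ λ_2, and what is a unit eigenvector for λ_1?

Step 1 — characteristic polynomial of 2×2 Sigma:
  det(Sigma - λI) = λ² - trace · λ + det = 0.
  trace = 15 + 8 = 23, det = 15·8 - (5)² = 95.
Step 2 — discriminant:
  Δ = trace² - 4·det = 529 - 380 = 149.
Step 3 — eigenvalues:
  λ = (trace ± √Δ)/2 = (23 ± 12.2066)/2,
  λ_1 = 17.6033,  λ_2 = 5.3967.

Step 4 — unit eigenvector for λ_1: solve (Sigma - λ_1 I)v = 0. First row:
  (15 - 17.6033)·v_x + (5)·v_y = 0, i.e. (-2.6033)·v_x + (5)·v_y = 0,
  so v ∝ (b, λ_1 - a) = (5, 2.6033) = u.
  ||u|| = √((5)² + (2.6033)²) = √(31.7771) ≈ 5.6371,
  v_1 = u/||u|| ≈ (0.887, 0.4618) (||v_1|| = 1).

λ_1 = 17.6033,  λ_2 = 5.3967;  v_1 ≈ (0.887, 0.4618)


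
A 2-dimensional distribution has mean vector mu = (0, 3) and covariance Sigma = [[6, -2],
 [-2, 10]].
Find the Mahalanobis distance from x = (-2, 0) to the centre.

Step 1 — centre the observation: (x - mu) = (-2, -3).

Step 2 — invert Sigma. det(Sigma) = 6·10 - (-2)² = 56.
  Sigma^{-1} = (1/det) · [[d, -b], [-b, a]] = [[0.1786, 0.0357],
 [0.0357, 0.1071]].

Step 3 — form the quadratic (x - mu)^T · Sigma^{-1} · (x - mu):
  Sigma^{-1} · (x - mu) = (-0.4643, -0.3929).
  (x - mu)^T · [Sigma^{-1} · (x - mu)] = (-2)·(-0.4643) + (-3)·(-0.3929) = 2.1071.

Step 4 — take square root: d = √(2.1071) ≈ 1.4516.

d(x, mu) = √(2.1071) ≈ 1.4516


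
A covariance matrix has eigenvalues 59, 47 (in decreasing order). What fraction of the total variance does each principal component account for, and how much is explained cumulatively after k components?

Step 1 — total variance = trace(Sigma) = Σ λ_i = 59 + 47 = 106.

Step 2 — fraction explained by component i = λ_i / Σ λ:
  PC1: 59/106 = 0.5566
  PC2: 47/106 = 0.4434

Step 3 — cumulative fraction after k components = (λ_1 + ... + λ_k) / Σ λ:
  k = 1: 59/106 = 0.5566
  k = 2: (59 + 47)/106 = 106/106 = 1

Summary (fraction, with percent):

explained: PC1 0.5566 (55.66%), PC2 0.4434 (44.34%);  cumulative: 0.5566, 1


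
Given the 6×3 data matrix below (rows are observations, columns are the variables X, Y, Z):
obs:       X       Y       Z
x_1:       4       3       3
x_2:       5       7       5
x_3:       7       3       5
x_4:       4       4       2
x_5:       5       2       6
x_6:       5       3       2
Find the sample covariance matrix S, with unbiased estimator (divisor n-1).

Step 1 — column means:
  mean(X) = (4 + 5 + 7 + 4 + 5 + 5) / 6 = 30/6 = 5
  mean(Y) = (3 + 7 + 3 + 4 + 2 + 3) / 6 = 22/6 = 3.6667
  mean(Z) = (3 + 5 + 5 + 2 + 6 + 2) / 6 = 23/6 = 3.8333

Step 2 — sample covariance S[i,j] = (1/(n-1)) · Σ_k (x_{k,i} - mean_i) · (x_{k,j} - mean_j), with n-1 = 5.
  S[X,X] = ((-1)·(-1) + (0)·(0) + (2)·(2) + (-1)·(-1) + (0)·(0) + (0)·(0)) / 5 = 6/5 = 1.2
  S[X,Y] = ((-1)·(-0.6667) + (0)·(3.3333) + (2)·(-0.6667) + (-1)·(0.3333) + (0)·(-1.6667) + (0)·(-0.6667)) / 5 = -1/5 = -0.2
  S[X,Z] = ((-1)·(-0.8333) + (0)·(1.1667) + (2)·(1.1667) + (-1)·(-1.8333) + (0)·(2.1667) + (0)·(-1.8333)) / 5 = 5/5 = 1
  S[Y,Y] = ((-0.6667)·(-0.6667) + (3.3333)·(3.3333) + (-0.6667)·(-0.6667) + (0.3333)·(0.3333) + (-1.6667)·(-1.6667) + (-0.6667)·(-0.6667)) / 5 = 15.3333/5 = 3.0667
  S[Y,Z] = ((-0.6667)·(-0.8333) + (3.3333)·(1.1667) + (-0.6667)·(1.1667) + (0.3333)·(-1.8333) + (-1.6667)·(2.1667) + (-0.6667)·(-1.8333)) / 5 = 0.6667/5 = 0.1333
  S[Z,Z] = ((-0.8333)·(-0.8333) + (1.1667)·(1.1667) + (1.1667)·(1.1667) + (-1.8333)·(-1.8333) + (2.1667)·(2.1667) + (-1.8333)·(-1.8333)) / 5 = 14.8333/5 = 2.9667

S is symmetric (S[j,i] = S[i,j]). Assembling:

S = [[1.2, -0.2, 1],
 [-0.2, 3.0667, 0.1333],
 [1, 0.1333, 2.9667]]


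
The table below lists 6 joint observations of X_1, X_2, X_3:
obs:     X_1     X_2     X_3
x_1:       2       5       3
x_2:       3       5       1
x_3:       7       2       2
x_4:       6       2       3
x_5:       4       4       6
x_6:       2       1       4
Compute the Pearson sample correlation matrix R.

Step 1 — column means:
  mean(X_1) = (2 + 3 + 7 + 6 + 4 + 2) / 6 = 24/6 = 4
  mean(X_2) = (5 + 5 + 2 + 2 + 4 + 1) / 6 = 19/6 = 3.1667
  mean(X_3) = (3 + 1 + 2 + 3 + 6 + 4) / 6 = 19/6 = 3.1667

Step 2 — sample variances and covariances s[i,j] = (1/(n-1)) · Σ_k (x_{k,i} - mean_i) · (x_{k,j} - mean_j), with n-1 = 5:
  s[X_1,X_1] = ((-2)·(-2) + (-1)·(-1) + (3)·(3) + (2)·(2) + (0)·(0) + (-2)·(-2)) / 5 = 22/5 = 4.4
  s[X_1,X_2] = ((-2)·(1.8333) + (-1)·(1.8333) + (3)·(-1.1667) + (2)·(-1.1667) + (0)·(0.8333) + (-2)·(-2.1667)) / 5 = -7/5 = -1.4
  s[X_1,X_3] = ((-2)·(-0.1667) + (-1)·(-2.1667) + (3)·(-1.1667) + (2)·(-0.1667) + (0)·(2.8333) + (-2)·(0.8333)) / 5 = -3/5 = -0.6
  s[X_2,X_2] = ((1.8333)·(1.8333) + (1.8333)·(1.8333) + (-1.1667)·(-1.1667) + (-1.1667)·(-1.1667) + (0.8333)·(0.8333) + (-2.1667)·(-2.1667)) / 5 = 14.8333/5 = 2.9667
  s[X_2,X_3] = ((1.8333)·(-0.1667) + (1.8333)·(-2.1667) + (-1.1667)·(-1.1667) + (-1.1667)·(-0.1667) + (0.8333)·(2.8333) + (-2.1667)·(0.8333)) / 5 = -2.1667/5 = -0.4333
  s[X_3,X_3] = ((-0.1667)·(-0.1667) + (-2.1667)·(-2.1667) + (-1.1667)·(-1.1667) + (-0.1667)·(-0.1667) + (2.8333)·(2.8333) + (0.8333)·(0.8333)) / 5 = 14.8333/5 = 2.9667
  Sample standard deviations s_i = √(s[i,i]):
  s(X_1) = √(4.4) = 2.0976
  s(X_2) = √(2.9667) = 1.7224
  s(X_3) = √(2.9667) = 1.7224

Step 3 — r_{ij} = s_{ij} / (s_i · s_j):
  r[X_1,X_1] = 1 (diagonal).
  r[X_1,X_2] = -1.4 / (2.0976 · 1.7224) = -1.4 / 3.6129 = -0.3875
  r[X_1,X_3] = -0.6 / (2.0976 · 1.7224) = -0.6 / 3.6129 = -0.1661
  r[X_2,X_2] = 1 (diagonal).
  r[X_2,X_3] = -0.4333 / (1.7224 · 1.7224) = -0.4333 / 2.9667 = -0.1461
  r[X_3,X_3] = 1 (diagonal).

R is symmetric with unit diagonal. Assembling:

R = [[1, -0.3875, -0.1661],
 [-0.3875, 1, -0.1461],
 [-0.1661, -0.1461, 1]]


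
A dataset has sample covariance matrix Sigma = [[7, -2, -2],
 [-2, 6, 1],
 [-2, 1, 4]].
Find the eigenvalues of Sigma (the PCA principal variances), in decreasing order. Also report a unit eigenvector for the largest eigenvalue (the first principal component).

Step 1 — characteristic polynomial p(λ) = det(λI - Sigma) = λ³ - tr·λ² + c_1·λ - det, where tr = trace, c_1 = sum of the principal 2×2 minors, det = det(Sigma):
  tr = 7 + 6 + 4 = 17,
  c_1 = (7·6 - (-2)²) + (7·4 - (-2)²) + (6·4 - (1)²) = 38 + 24 + 23 = 85,
  det = 7·(6·4 - (1)²) - (-2)·((-2)·4 - (1)·(-2)) + (-2)·((-2)·(1) - 6·(-2)) = 7·(23) - (-2)·(-6) + (-2)·(10) = 129.
  So p(λ) = λ³ - 17λ² + 85λ - 129.
Step 2 — look for an integer root (rational root theorem: any rational root is an integer divisor of 129). Testing λ = 3:
  p(3) = 27 - 153 + 255 - 129 = 0  ✓
  Dividing out (λ - 3): p(λ) = (λ - 3)(λ² - 14λ + 43).
Step 3 — remaining eigenvalues from the quadratic λ² - 14λ + 43 = 0:
  Δ = 14² - 4·43 = 196 - 172 = 24,  λ = (14 ± √24)/2 = (14 ± 4.899)/2 ≈ 9.4495 or 4.5505.
  Sorted: λ_1 = 9.4495,  λ_2 = 4.5505,  λ_3 = 3  (check: sum = 17 = tr ✓).

Step 4 — unit eigenvector for λ_1 ≈ 9.4495: v spans the null space of (Sigma - λ_1 I), whose rows are
  r_1 = (-2.4495, -2, -2),  r_2 = (-2, -3.4495, 1),  r_3 = (-2, 1, -5.4495).
  v is orthogonal to every row, so take v ∝ r_1 × r_2 = ((-2)·(1) - (-2)·(-3.4495), (-2)·(-2) - (-2.4495)·(1), (-2.4495)·(-3.4495) - (-2)·(-2)) ≈ (-8.899, 6.4495, 4.4495).
  Rescale (multiply by -1 so the first nonzero entry is positive): u = (8.899, -6.4495, -4.4495).
  ||u|| = √((8.899)² + (-6.4495)² + (-4.4495)²) = √(140.5857) ≈ 11.8569,  v_1 = u/||u|| ≈ (0.7505, -0.5439, -0.3753) (||v_1|| = 1).

λ_1 = 9.4495,  λ_2 = 4.5505,  λ_3 = 3;  v_1 ≈ (0.7505, -0.5439, -0.3753)


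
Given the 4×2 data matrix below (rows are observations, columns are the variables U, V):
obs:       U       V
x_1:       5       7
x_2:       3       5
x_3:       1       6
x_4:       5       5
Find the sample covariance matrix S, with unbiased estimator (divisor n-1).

Step 1 — column means:
  mean(U) = (5 + 3 + 1 + 5) / 4 = 14/4 = 3.5
  mean(V) = (7 + 5 + 6 + 5) / 4 = 23/4 = 5.75

Step 2 — sample covariance S[i,j] = (1/(n-1)) · Σ_k (x_{k,i} - mean_i) · (x_{k,j} - mean_j), with n-1 = 3.
  S[U,U] = ((1.5)·(1.5) + (-0.5)·(-0.5) + (-2.5)·(-2.5) + (1.5)·(1.5)) / 3 = 11/3 = 3.6667
  S[U,V] = ((1.5)·(1.25) + (-0.5)·(-0.75) + (-2.5)·(0.25) + (1.5)·(-0.75)) / 3 = 0.5/3 = 0.1667
  S[V,V] = ((1.25)·(1.25) + (-0.75)·(-0.75) + (0.25)·(0.25) + (-0.75)·(-0.75)) / 3 = 2.75/3 = 0.9167

S is symmetric (S[j,i] = S[i,j]). Assembling:

S = [[3.6667, 0.1667],
 [0.1667, 0.9167]]


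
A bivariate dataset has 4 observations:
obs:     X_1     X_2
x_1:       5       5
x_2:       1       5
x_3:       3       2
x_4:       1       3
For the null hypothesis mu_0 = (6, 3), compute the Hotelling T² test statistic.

Step 1 — sample mean vector:
  mean(X_1) = (5 + 1 + 3 + 1) / 4 = 10/4 = 2.5
  mean(X_2) = (5 + 5 + 2 + 3) / 4 = 15/4 = 3.75
  x̄ = (2.5, 3.75),  deviation x̄ - mu_0 = (2.5, 3.75) - (6, 3) = (-3.5, 0.75).

Step 2 — sample covariance matrix, S[i,j] = (1/(n-1)) · Σ_k (x_{k,i} - mean_i) · (x_{k,j} - mean_j), divisor n-1 = 3:
  S[X_1,X_1] = ((2.5)·(2.5) + (-1.5)·(-1.5) + (0.5)·(0.5) + (-1.5)·(-1.5)) / 3 = 11/3 = 3.6667
  S[X_1,X_2] = ((2.5)·(1.25) + (-1.5)·(1.25) + (0.5)·(-1.75) + (-1.5)·(-0.75)) / 3 = 1.5/3 = 0.5
  S[X_2,X_2] = ((1.25)·(1.25) + (1.25)·(1.25) + (-1.75)·(-1.75) + (-0.75)·(-0.75)) / 3 = 6.75/3 = 2.25
  S = [[3.6667, 0.5],
 [0.5, 2.25]].

Step 3 — invert S. det(S) = 3.6667·2.25 - (0.5)² = 8.
  S^{-1} = (1/det) · [[d, -b], [-b, a]] = [[0.2813, -0.0625],
 [-0.0625, 0.4583]].

Step 4 — quadratic form (x̄ - mu_0)^T · S^{-1} · (x̄ - mu_0):
  S^{-1} · (x̄ - mu_0) = (-1.0313, 0.5625),
  (x̄ - mu_0)^T · [...] = (-3.5)·(-1.0313) + (0.75)·(0.5625) = 4.0313.

Step 5 — scale by n: T² = 4 · 4.0313 = 16.125.

T² ≈ 16.125


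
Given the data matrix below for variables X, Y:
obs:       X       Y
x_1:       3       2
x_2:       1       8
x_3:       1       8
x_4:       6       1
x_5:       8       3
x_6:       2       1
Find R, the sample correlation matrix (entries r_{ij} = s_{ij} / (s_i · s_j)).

Step 1 — column means:
  mean(X) = (3 + 1 + 1 + 6 + 8 + 2) / 6 = 21/6 = 3.5
  mean(Y) = (2 + 8 + 8 + 1 + 3 + 1) / 6 = 23/6 = 3.8333

Step 2 — sample variances and covariances s[i,j] = (1/(n-1)) · Σ_k (x_{k,i} - mean_i) · (x_{k,j} - mean_j), with n-1 = 5:
  s[X,X] = ((-0.5)·(-0.5) + (-2.5)·(-2.5) + (-2.5)·(-2.5) + (2.5)·(2.5) + (4.5)·(4.5) + (-1.5)·(-1.5)) / 5 = 41.5/5 = 8.3
  s[X,Y] = ((-0.5)·(-1.8333) + (-2.5)·(4.1667) + (-2.5)·(4.1667) + (2.5)·(-2.8333) + (4.5)·(-0.8333) + (-1.5)·(-2.8333)) / 5 = -26.5/5 = -5.3
  s[Y,Y] = ((-1.8333)·(-1.8333) + (4.1667)·(4.1667) + (4.1667)·(4.1667) + (-2.8333)·(-2.8333) + (-0.8333)·(-0.8333) + (-2.8333)·(-2.8333)) / 5 = 54.8333/5 = 10.9667
  Sample standard deviations s_i = √(s[i,i]):
  s(X) = √(8.3) = 2.881
  s(Y) = √(10.9667) = 3.3116

Step 3 — r_{ij} = s_{ij} / (s_i · s_j):
  r[X,X] = 1 (diagonal).
  r[X,Y] = -5.3 / (2.881 · 3.3116) = -5.3 / 9.5406 = -0.5555
  r[Y,Y] = 1 (diagonal).

R is symmetric with unit diagonal. Assembling:

R = [[1, -0.5555],
 [-0.5555, 1]]


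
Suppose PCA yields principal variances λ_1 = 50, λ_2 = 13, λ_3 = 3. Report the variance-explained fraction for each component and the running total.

Step 1 — total variance = trace(Sigma) = Σ λ_i = 50 + 13 + 3 = 66.

Step 2 — fraction explained by component i = λ_i / Σ λ:
  PC1: 50/66 = 0.7576
  PC2: 13/66 = 0.197
  PC3: 3/66 = 0.0455

Step 3 — cumulative fraction after k components = (λ_1 + ... + λ_k) / Σ λ:
  k = 1: 50/66 = 0.7576
  k = 2: (50 + 13)/66 = 63/66 = 0.9545
  k = 3: (50 + 13 + 3)/66 = 66/66 = 1

Summary (fraction, with percent):

explained: PC1 0.7576 (75.76%), PC2 0.197 (19.7%), PC3 0.0455 (4.55%);  cumulative: 0.7576, 0.9545, 1


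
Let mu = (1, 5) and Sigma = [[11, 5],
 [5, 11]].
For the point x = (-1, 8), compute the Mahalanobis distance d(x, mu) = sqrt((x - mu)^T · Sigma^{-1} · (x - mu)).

Step 1 — centre the observation: (x - mu) = (-2, 3).

Step 2 — invert Sigma. det(Sigma) = 11·11 - (5)² = 96.
  Sigma^{-1} = (1/det) · [[d, -b], [-b, a]] = [[0.1146, -0.0521],
 [-0.0521, 0.1146]].

Step 3 — form the quadratic (x - mu)^T · Sigma^{-1} · (x - mu):
  Sigma^{-1} · (x - mu) = (-0.3854, 0.4479).
  (x - mu)^T · [Sigma^{-1} · (x - mu)] = (-2)·(-0.3854) + (3)·(0.4479) = 2.1146.

Step 4 — take square root: d = √(2.1146) ≈ 1.4542.

d(x, mu) = √(2.1146) ≈ 1.4542


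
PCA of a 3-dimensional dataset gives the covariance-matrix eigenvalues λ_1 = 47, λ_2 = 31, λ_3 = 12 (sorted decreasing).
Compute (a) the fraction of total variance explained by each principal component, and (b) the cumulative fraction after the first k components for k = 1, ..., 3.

Step 1 — total variance = trace(Sigma) = Σ λ_i = 47 + 31 + 12 = 90.

Step 2 — fraction explained by component i = λ_i / Σ λ:
  PC1: 47/90 = 0.5222
  PC2: 31/90 = 0.3444
  PC3: 12/90 = 0.1333

Step 3 — cumulative fraction after k components = (λ_1 + ... + λ_k) / Σ λ:
  k = 1: 47/90 = 0.5222
  k = 2: (47 + 31)/90 = 78/90 = 0.8667
  k = 3: (47 + 31 + 12)/90 = 90/90 = 1

Summary (fraction, with percent):

explained: PC1 0.5222 (52.22%), PC2 0.3444 (34.44%), PC3 0.1333 (13.33%);  cumulative: 0.5222, 0.8667, 1


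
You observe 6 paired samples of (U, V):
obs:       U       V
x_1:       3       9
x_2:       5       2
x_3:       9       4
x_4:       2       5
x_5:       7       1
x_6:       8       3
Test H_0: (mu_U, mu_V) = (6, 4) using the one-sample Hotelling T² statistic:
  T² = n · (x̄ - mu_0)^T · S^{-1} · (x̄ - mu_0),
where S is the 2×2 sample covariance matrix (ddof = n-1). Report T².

Step 1 — sample mean vector:
  mean(U) = (3 + 5 + 9 + 2 + 7 + 8) / 6 = 34/6 = 5.6667
  mean(V) = (9 + 2 + 4 + 5 + 1 + 3) / 6 = 24/6 = 4
  x̄ = (5.6667, 4),  deviation x̄ - mu_0 = (5.6667, 4) - (6, 4) = (-0.3333, 0).

Step 2 — sample covariance matrix, S[i,j] = (1/(n-1)) · Σ_k (x_{k,i} - mean_i) · (x_{k,j} - mean_j), divisor n-1 = 5:
  S[U,U] = ((-2.6667)·(-2.6667) + (-0.6667)·(-0.6667) + (3.3333)·(3.3333) + (-3.6667)·(-3.6667) + (1.3333)·(1.3333) + (2.3333)·(2.3333)) / 5 = 39.3333/5 = 7.8667
  S[U,V] = ((-2.6667)·(5) + (-0.6667)·(-2) + (3.3333)·(0) + (-3.6667)·(1) + (1.3333)·(-3) + (2.3333)·(-1)) / 5 = -22/5 = -4.4
  S[V,V] = ((5)·(5) + (-2)·(-2) + (0)·(0) + (1)·(1) + (-3)·(-3) + (-1)·(-1)) / 5 = 40/5 = 8
  S = [[7.8667, -4.4],
 [-4.4, 8]].

Step 3 — invert S. det(S) = 7.8667·8 - (-4.4)² = 43.5733.
  S^{-1} = (1/det) · [[d, -b], [-b, a]] = [[0.1836, 0.101],
 [0.101, 0.1805]].

Step 4 — quadratic form (x̄ - mu_0)^T · S^{-1} · (x̄ - mu_0):
  S^{-1} · (x̄ - mu_0) = (-0.0612, -0.0337),
  (x̄ - mu_0)^T · [...] = (-0.3333)·(-0.0612) + (0)·(-0.0337) = 0.0204.

Step 5 — scale by n: T² = 6 · 0.0204 = 0.1224.

T² ≈ 0.1224


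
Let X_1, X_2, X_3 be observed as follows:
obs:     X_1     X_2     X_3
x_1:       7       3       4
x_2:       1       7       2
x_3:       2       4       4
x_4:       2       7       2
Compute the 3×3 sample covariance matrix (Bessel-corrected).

Step 1 — column means:
  mean(X_1) = (7 + 1 + 2 + 2) / 4 = 12/4 = 3
  mean(X_2) = (3 + 7 + 4 + 7) / 4 = 21/4 = 5.25
  mean(X_3) = (4 + 2 + 4 + 2) / 4 = 12/4 = 3

Step 2 — sample covariance S[i,j] = (1/(n-1)) · Σ_k (x_{k,i} - mean_i) · (x_{k,j} - mean_j), with n-1 = 3.
  S[X_1,X_1] = ((4)·(4) + (-2)·(-2) + (-1)·(-1) + (-1)·(-1)) / 3 = 22/3 = 7.3333
  S[X_1,X_2] = ((4)·(-2.25) + (-2)·(1.75) + (-1)·(-1.25) + (-1)·(1.75)) / 3 = -13/3 = -4.3333
  S[X_1,X_3] = ((4)·(1) + (-2)·(-1) + (-1)·(1) + (-1)·(-1)) / 3 = 6/3 = 2
  S[X_2,X_2] = ((-2.25)·(-2.25) + (1.75)·(1.75) + (-1.25)·(-1.25) + (1.75)·(1.75)) / 3 = 12.75/3 = 4.25
  S[X_2,X_3] = ((-2.25)·(1) + (1.75)·(-1) + (-1.25)·(1) + (1.75)·(-1)) / 3 = -7/3 = -2.3333
  S[X_3,X_3] = ((1)·(1) + (-1)·(-1) + (1)·(1) + (-1)·(-1)) / 3 = 4/3 = 1.3333

S is symmetric (S[j,i] = S[i,j]). Assembling:

S = [[7.3333, -4.3333, 2],
 [-4.3333, 4.25, -2.3333],
 [2, -2.3333, 1.3333]]


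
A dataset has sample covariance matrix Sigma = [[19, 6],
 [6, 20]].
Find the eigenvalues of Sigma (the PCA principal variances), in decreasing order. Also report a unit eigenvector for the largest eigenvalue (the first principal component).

Step 1 — characteristic polynomial of 2×2 Sigma:
  det(Sigma - λI) = λ² - trace · λ + det = 0.
  trace = 19 + 20 = 39, det = 19·20 - (6)² = 344.
Step 2 — discriminant:
  Δ = trace² - 4·det = 1521 - 1376 = 145.
Step 3 — eigenvalues:
  λ = (trace ± √Δ)/2 = (39 ± 12.0416)/2,
  λ_1 = 25.5208,  λ_2 = 13.4792.

Step 4 — unit eigenvector for λ_1: solve (Sigma - λ_1 I)v = 0. First row:
  (19 - 25.5208)·v_x + (6)·v_y = 0, i.e. (-6.5208)·v_x + (6)·v_y = 0,
  so v ∝ (b, λ_1 - a) = (6, 6.5208) = u.
  ||u|| = √((6)² + (6.5208)²) = √(78.5208) ≈ 8.8612,
  v_1 = u/||u|| ≈ (0.6771, 0.7359) (||v_1|| = 1).

λ_1 = 25.5208,  λ_2 = 13.4792;  v_1 ≈ (0.6771, 0.7359)


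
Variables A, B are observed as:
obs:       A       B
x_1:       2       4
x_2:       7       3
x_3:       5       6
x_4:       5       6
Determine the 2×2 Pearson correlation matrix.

Step 1 — column means:
  mean(A) = (2 + 7 + 5 + 5) / 4 = 19/4 = 4.75
  mean(B) = (4 + 3 + 6 + 6) / 4 = 19/4 = 4.75

Step 2 — sample variances and covariances s[i,j] = (1/(n-1)) · Σ_k (x_{k,i} - mean_i) · (x_{k,j} - mean_j), with n-1 = 3:
  s[A,A] = ((-2.75)·(-2.75) + (2.25)·(2.25) + (0.25)·(0.25) + (0.25)·(0.25)) / 3 = 12.75/3 = 4.25
  s[A,B] = ((-2.75)·(-0.75) + (2.25)·(-1.75) + (0.25)·(1.25) + (0.25)·(1.25)) / 3 = -1.25/3 = -0.4167
  s[B,B] = ((-0.75)·(-0.75) + (-1.75)·(-1.75) + (1.25)·(1.25) + (1.25)·(1.25)) / 3 = 6.75/3 = 2.25
  Sample standard deviations s_i = √(s[i,i]):
  s(A) = √(4.25) = 2.0616
  s(B) = √(2.25) = 1.5

Step 3 — r_{ij} = s_{ij} / (s_i · s_j):
  r[A,A] = 1 (diagonal).
  r[A,B] = -0.4167 / (2.0616 · 1.5) = -0.4167 / 3.0923 = -0.1347
  r[B,B] = 1 (diagonal).

R is symmetric with unit diagonal. Assembling:

R = [[1, -0.1347],
 [-0.1347, 1]]


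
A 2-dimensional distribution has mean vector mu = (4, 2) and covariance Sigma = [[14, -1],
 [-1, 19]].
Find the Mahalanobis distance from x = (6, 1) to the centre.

Step 1 — centre the observation: (x - mu) = (2, -1).

Step 2 — invert Sigma. det(Sigma) = 14·19 - (-1)² = 265.
  Sigma^{-1} = (1/det) · [[d, -b], [-b, a]] = [[0.0717, 0.0038],
 [0.0038, 0.0528]].

Step 3 — form the quadratic (x - mu)^T · Sigma^{-1} · (x - mu):
  Sigma^{-1} · (x - mu) = (0.1396, -0.0453).
  (x - mu)^T · [Sigma^{-1} · (x - mu)] = (2)·(0.1396) + (-1)·(-0.0453) = 0.3245.

Step 4 — take square root: d = √(0.3245) ≈ 0.5697.

d(x, mu) = √(0.3245) ≈ 0.5697


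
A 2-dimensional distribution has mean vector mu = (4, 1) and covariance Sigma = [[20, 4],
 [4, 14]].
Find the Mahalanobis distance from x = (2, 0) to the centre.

Step 1 — centre the observation: (x - mu) = (-2, -1).

Step 2 — invert Sigma. det(Sigma) = 20·14 - (4)² = 264.
  Sigma^{-1} = (1/det) · [[d, -b], [-b, a]] = [[0.053, -0.0152],
 [-0.0152, 0.0758]].

Step 3 — form the quadratic (x - mu)^T · Sigma^{-1} · (x - mu):
  Sigma^{-1} · (x - mu) = (-0.0909, -0.0455).
  (x - mu)^T · [Sigma^{-1} · (x - mu)] = (-2)·(-0.0909) + (-1)·(-0.0455) = 0.2273.

Step 4 — take square root: d = √(0.2273) ≈ 0.4767.

d(x, mu) = √(0.2273) ≈ 0.4767


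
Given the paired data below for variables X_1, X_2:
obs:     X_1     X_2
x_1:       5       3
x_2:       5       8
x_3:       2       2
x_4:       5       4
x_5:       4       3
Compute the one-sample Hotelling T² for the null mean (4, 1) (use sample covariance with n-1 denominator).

Step 1 — sample mean vector:
  mean(X_1) = (5 + 5 + 2 + 5 + 4) / 5 = 21/5 = 4.2
  mean(X_2) = (3 + 8 + 2 + 4 + 3) / 5 = 20/5 = 4
  x̄ = (4.2, 4),  deviation x̄ - mu_0 = (4.2, 4) - (4, 1) = (0.2, 3).

Step 2 — sample covariance matrix, S[i,j] = (1/(n-1)) · Σ_k (x_{k,i} - mean_i) · (x_{k,j} - mean_j), divisor n-1 = 4:
  S[X_1,X_1] = ((0.8)·(0.8) + (0.8)·(0.8) + (-2.2)·(-2.2) + (0.8)·(0.8) + (-0.2)·(-0.2)) / 4 = 6.8/4 = 1.7
  S[X_1,X_2] = ((0.8)·(-1) + (0.8)·(4) + (-2.2)·(-2) + (0.8)·(0) + (-0.2)·(-1)) / 4 = 7/4 = 1.75
  S[X_2,X_2] = ((-1)·(-1) + (4)·(4) + (-2)·(-2) + (0)·(0) + (-1)·(-1)) / 4 = 22/4 = 5.5
  S = [[1.7, 1.75],
 [1.75, 5.5]].

Step 3 — invert S. det(S) = 1.7·5.5 - (1.75)² = 6.2875.
  S^{-1} = (1/det) · [[d, -b], [-b, a]] = [[0.8748, -0.2783],
 [-0.2783, 0.2704]].

Step 4 — quadratic form (x̄ - mu_0)^T · S^{-1} · (x̄ - mu_0):
  S^{-1} · (x̄ - mu_0) = (-0.66, 0.7555),
  (x̄ - mu_0)^T · [...] = (0.2)·(-0.66) + (3)·(0.7555) = 2.1344.

Step 5 — scale by n: T² = 5 · 2.1344 = 10.672.

T² ≈ 10.672


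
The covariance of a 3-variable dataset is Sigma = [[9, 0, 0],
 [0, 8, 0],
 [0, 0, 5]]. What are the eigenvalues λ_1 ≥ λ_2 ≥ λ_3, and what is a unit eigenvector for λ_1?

Step 1 — characteristic polynomial p(λ) = det(λI - Sigma) = λ³ - tr·λ² + c_1·λ - det, where tr = trace, c_1 = sum of the principal 2×2 minors, det = det(Sigma):
  tr = 9 + 8 + 5 = 22,
  c_1 = (9·8 - (0)²) + (9·5 - (0)²) + (8·5 - (0)²) = 72 + 45 + 40 = 157,
  det = 9·(8·5 - (0)²) - (0)·((0)·5 - (0)·(0)) + (0)·((0)·(0) - 8·(0)) = 9·(40) - (0)·(0) + (0)·(0) = 360.
  So p(λ) = λ³ - 22λ² + 157λ - 360.
Step 2 — look for an integer root (rational root theorem: any rational root is an integer divisor of 360). Testing λ = 5:
  p(5) = 125 - 550 + 785 - 360 = 0  ✓
  Dividing out (λ - 5): p(λ) = (λ - 5)(λ² - 17λ + 72).
Step 3 — remaining eigenvalues from the quadratic λ² - 17λ + 72 = 0:
  Δ = 17² - 4·72 = 289 - 288 = 1,  λ = (17 ± √1)/2 = (17 ± 1)/2 = 9 or 8.
  Sorted: λ_1 = 9,  λ_2 = 8,  λ_3 = 5  (check: sum = 22 = tr ✓).

Step 4 — unit eigenvector for λ_1 = 9: v spans the null space of (Sigma - λ_1 I), whose rows are
  r_1 = (0, 0, 0),  r_2 = (0, -1, 0),  r_3 = (0, 0, -4).
  v is orthogonal to every row, so take v ∝ r_2 × r_3 = ((-1)·(-4) - (0)·(0), (0)·(0) - (0)·(-4), (0)·(0) - (-1)·(0)) = (4, 0, 0).
  Rescale (divide by 4): u = (1, 0, 0).
  ||u|| = √((1)² + (0)² + (0)²) = √(1) = 1,  v_1 = u/||u|| ≈ (1, 0, 0) (||v_1|| = 1).

λ_1 = 9,  λ_2 = 8,  λ_3 = 5;  v_1 ≈ (1, 0, 0)


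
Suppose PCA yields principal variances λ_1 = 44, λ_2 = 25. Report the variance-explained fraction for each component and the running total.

Step 1 — total variance = trace(Sigma) = Σ λ_i = 44 + 25 = 69.

Step 2 — fraction explained by component i = λ_i / Σ λ:
  PC1: 44/69 = 0.6377
  PC2: 25/69 = 0.3623

Step 3 — cumulative fraction after k components = (λ_1 + ... + λ_k) / Σ λ:
  k = 1: 44/69 = 0.6377
  k = 2: (44 + 25)/69 = 69/69 = 1

Summary (fraction, with percent):

explained: PC1 0.6377 (63.77%), PC2 0.3623 (36.23%);  cumulative: 0.6377, 1


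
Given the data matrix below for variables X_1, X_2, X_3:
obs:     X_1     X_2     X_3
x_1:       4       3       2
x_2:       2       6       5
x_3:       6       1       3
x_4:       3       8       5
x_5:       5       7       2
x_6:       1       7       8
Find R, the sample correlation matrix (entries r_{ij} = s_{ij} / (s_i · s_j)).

Step 1 — column means:
  mean(X_1) = (4 + 2 + 6 + 3 + 5 + 1) / 6 = 21/6 = 3.5
  mean(X_2) = (3 + 6 + 1 + 8 + 7 + 7) / 6 = 32/6 = 5.3333
  mean(X_3) = (2 + 5 + 3 + 5 + 2 + 8) / 6 = 25/6 = 4.1667

Step 2 — sample variances and covariances s[i,j] = (1/(n-1)) · Σ_k (x_{k,i} - mean_i) · (x_{k,j} - mean_j), with n-1 = 5:
  s[X_1,X_1] = ((0.5)·(0.5) + (-1.5)·(-1.5) + (2.5)·(2.5) + (-0.5)·(-0.5) + (1.5)·(1.5) + (-2.5)·(-2.5)) / 5 = 17.5/5 = 3.5
  s[X_1,X_2] = ((0.5)·(-2.3333) + (-1.5)·(0.6667) + (2.5)·(-4.3333) + (-0.5)·(2.6667) + (1.5)·(1.6667) + (-2.5)·(1.6667)) / 5 = -16/5 = -3.2
  s[X_1,X_3] = ((0.5)·(-2.1667) + (-1.5)·(0.8333) + (2.5)·(-1.1667) + (-0.5)·(0.8333) + (1.5)·(-2.1667) + (-2.5)·(3.8333)) / 5 = -18.5/5 = -3.7
  s[X_2,X_2] = ((-2.3333)·(-2.3333) + (0.6667)·(0.6667) + (-4.3333)·(-4.3333) + (2.6667)·(2.6667) + (1.6667)·(1.6667) + (1.6667)·(1.6667)) / 5 = 37.3333/5 = 7.4667
  s[X_2,X_3] = ((-2.3333)·(-2.1667) + (0.6667)·(0.8333) + (-4.3333)·(-1.1667) + (2.6667)·(0.8333) + (1.6667)·(-2.1667) + (1.6667)·(3.8333)) / 5 = 15.6667/5 = 3.1333
  s[X_3,X_3] = ((-2.1667)·(-2.1667) + (0.8333)·(0.8333) + (-1.1667)·(-1.1667) + (0.8333)·(0.8333) + (-2.1667)·(-2.1667) + (3.8333)·(3.8333)) / 5 = 26.8333/5 = 5.3667
  Sample standard deviations s_i = √(s[i,i]):
  s(X_1) = √(3.5) = 1.8708
  s(X_2) = √(7.4667) = 2.7325
  s(X_3) = √(5.3667) = 2.3166

Step 3 — r_{ij} = s_{ij} / (s_i · s_j):
  r[X_1,X_1] = 1 (diagonal).
  r[X_1,X_2] = -3.2 / (1.8708 · 2.7325) = -3.2 / 5.1121 = -0.626
  r[X_1,X_3] = -3.7 / (1.8708 · 2.3166) = -3.7 / 4.334 = -0.8537
  r[X_2,X_2] = 1 (diagonal).
  r[X_2,X_3] = 3.1333 / (2.7325 · 2.3166) = 3.1333 / 6.3302 = 0.495
  r[X_3,X_3] = 1 (diagonal).

R is symmetric with unit diagonal. Assembling:

R = [[1, -0.626, -0.8537],
 [-0.626, 1, 0.495],
 [-0.8537, 0.495, 1]]
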